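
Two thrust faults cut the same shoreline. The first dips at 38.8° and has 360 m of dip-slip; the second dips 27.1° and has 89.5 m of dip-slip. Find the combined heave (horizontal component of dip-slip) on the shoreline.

360 m

heave_A = 360 × cos(38.8°) = 280.6 m
heave_B = 89.5 × cos(27.1°) = 79.67 m
total = 280.6 + 79.67 = 360 m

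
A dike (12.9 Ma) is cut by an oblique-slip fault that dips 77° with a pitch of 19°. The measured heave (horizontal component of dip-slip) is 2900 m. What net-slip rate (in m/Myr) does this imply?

3070 m/Myr

dip-slip = heave / cos(dip) = 2900 / cos(77°) = 12890 m
net slip = dip-slip / sin(rake) = 12890 / sin(19°) = 39600 m
rate = 39600 m / 12.9 Ma = 0.00307 m/yr = 3070 m/Myr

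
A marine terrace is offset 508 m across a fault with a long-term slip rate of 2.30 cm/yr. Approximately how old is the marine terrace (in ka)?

age = offset / rate = 508 m / (2.30 cm/yr) = 22100 yr = 22.1 ka

22.1 ka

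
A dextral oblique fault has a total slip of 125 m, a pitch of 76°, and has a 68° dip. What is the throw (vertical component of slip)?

dip-slip = net slip × sin(rake) = 125 m × sin(76°) = 121.3 m
throw = dip-slip × sin(dip) = 121.3 × sin(68°) = 112 m

112 m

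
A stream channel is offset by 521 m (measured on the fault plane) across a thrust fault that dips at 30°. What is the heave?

451 m

heave = dip-slip × cos(dip) = 521 m × cos(30°) = 451 m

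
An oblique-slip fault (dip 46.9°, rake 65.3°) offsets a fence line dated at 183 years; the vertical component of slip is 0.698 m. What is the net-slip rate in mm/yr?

dip-slip = throw / sin(dip) = 0.698 / sin(46.9°) = 0.9560 m
net slip = dip-slip / sin(rake) = 0.9560 / sin(65.3°) = 1.052 m
rate = 1.052 m / 183 years = 0.00575 m/yr = 5.75 mm/yr

5.75 mm/yr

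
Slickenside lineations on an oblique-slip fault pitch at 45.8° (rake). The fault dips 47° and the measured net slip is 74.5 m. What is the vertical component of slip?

dip-slip = net slip × sin(rake) = 74.5 m × sin(45.8°) = 53.41 m
throw = dip-slip × sin(dip) = 53.41 × sin(47°) = 39.1 m

39.1 m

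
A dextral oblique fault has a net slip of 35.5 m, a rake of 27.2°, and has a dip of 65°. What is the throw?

14.7 m

dip-slip = net slip × sin(rake) = 35.5 m × sin(27.2°) = 16.23 m
throw = dip-slip × sin(dip) = 16.23 × sin(65°) = 14.7 m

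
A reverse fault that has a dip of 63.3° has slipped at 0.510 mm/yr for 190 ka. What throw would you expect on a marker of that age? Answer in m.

dip-slip = rate × time = 0.510 mm/yr × 190 ka = 96.90 m
throw = dip-slip × sin(dip) = 96.90 × sin(63.3°) = 86.6 m

86.6 m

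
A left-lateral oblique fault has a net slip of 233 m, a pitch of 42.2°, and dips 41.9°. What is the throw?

105 m

dip-slip = net slip × sin(rake) = 233 m × sin(42.2°) = 156.5 m
throw = dip-slip × sin(dip) = 156.5 × sin(41.9°) = 105 m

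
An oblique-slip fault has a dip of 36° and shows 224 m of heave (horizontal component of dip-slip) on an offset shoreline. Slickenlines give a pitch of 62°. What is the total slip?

dip-slip = heave / cos(dip) = 224 / cos(36°) = 276.9 m
net slip = dip-slip / sin(rake) = 276.9 / sin(62°) = 314 m

314 m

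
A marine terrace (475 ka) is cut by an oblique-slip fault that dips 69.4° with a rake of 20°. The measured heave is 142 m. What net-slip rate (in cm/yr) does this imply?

0.248 cm/yr

dip-slip = heave / cos(dip) = 142 / cos(69.4°) = 403.6 m
net slip = dip-slip / sin(rake) = 403.6 / sin(20°) = 1180 m
rate = 1180 m / 475 ka = 0.00248 m/yr = 0.248 cm/yr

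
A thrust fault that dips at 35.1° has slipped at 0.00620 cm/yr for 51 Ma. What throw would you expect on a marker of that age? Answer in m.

dip-slip = rate × time = 0.00620 cm/yr × 51 Ma = 3162 m
throw = dip-slip × sin(dip) = 3162 × sin(35.1°) = 1820 m

1820 m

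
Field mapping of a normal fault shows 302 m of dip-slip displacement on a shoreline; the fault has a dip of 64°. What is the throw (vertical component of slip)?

throw = dip-slip × sin(dip) = 302 m × sin(64°) = 271 m

271 m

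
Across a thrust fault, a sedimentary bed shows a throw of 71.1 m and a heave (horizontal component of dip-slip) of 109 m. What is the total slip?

130 m

net slip = √(throw² + heave²) = √(71.1² + 109²) = 130 m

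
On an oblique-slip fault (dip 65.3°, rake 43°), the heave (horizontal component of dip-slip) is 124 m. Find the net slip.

435 m

dip-slip = heave / cos(dip) = 124 / cos(65.3°) = 296.7 m
net slip = dip-slip / sin(rake) = 296.7 / sin(43°) = 435 m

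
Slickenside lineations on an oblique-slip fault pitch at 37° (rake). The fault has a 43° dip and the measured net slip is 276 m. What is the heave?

121 m

dip-slip = net slip × sin(rake) = 276 m × sin(37°) = 166.1 m
heave = dip-slip × cos(dip) = 166.1 × cos(43°) = 121 m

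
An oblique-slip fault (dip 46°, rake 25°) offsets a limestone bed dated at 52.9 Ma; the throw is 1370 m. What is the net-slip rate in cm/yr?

0.00852 cm/yr

dip-slip = throw / sin(dip) = 1370 / sin(46°) = 1905 m
net slip = dip-slip / sin(rake) = 1905 / sin(25°) = 4506 m
rate = 4506 m / 52.9 Ma = 0.0000852 m/yr = 0.00852 cm/yr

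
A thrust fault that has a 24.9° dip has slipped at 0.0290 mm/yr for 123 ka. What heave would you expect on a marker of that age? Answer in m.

dip-slip = rate × time = 0.0290 mm/yr × 123 ka = 3.567 m
heave = dip-slip × cos(dip) = 3.567 × cos(24.9°) = 3.24 m

3.24 m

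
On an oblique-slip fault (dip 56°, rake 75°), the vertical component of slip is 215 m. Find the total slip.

dip-slip = throw / sin(dip) = 215 / sin(56°) = 259.3 m
net slip = dip-slip / sin(rake) = 259.3 / sin(75°) = 268 m

268 m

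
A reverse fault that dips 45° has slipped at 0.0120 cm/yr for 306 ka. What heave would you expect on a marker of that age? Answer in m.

dip-slip = rate × time = 0.0120 cm/yr × 306 ka = 36.72 m
heave = dip-slip × cos(dip) = 36.72 × cos(45°) = 26 m

26 m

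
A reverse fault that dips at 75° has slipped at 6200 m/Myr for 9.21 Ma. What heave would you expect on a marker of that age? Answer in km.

14.8 km

dip-slip = rate × time = 6200 m/Myr × 9.21 Ma = 57100 m
heave = dip-slip × cos(dip) = 57100 × cos(75°) = 14800 m = 14.8 km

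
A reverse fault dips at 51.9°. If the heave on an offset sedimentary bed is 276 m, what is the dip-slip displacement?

447 m

dip-slip = heave / cos(dip) = 276 / cos(51.9°) = 447 m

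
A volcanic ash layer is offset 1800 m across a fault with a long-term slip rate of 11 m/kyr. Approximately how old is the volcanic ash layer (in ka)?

age = offset / rate = 1800 m / (11 m/kyr) = 164000 yr = 164 ka

164 ka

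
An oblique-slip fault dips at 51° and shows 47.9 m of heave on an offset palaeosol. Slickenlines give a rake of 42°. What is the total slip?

114 m

dip-slip = heave / cos(dip) = 47.9 / cos(51°) = 76.11 m
net slip = dip-slip / sin(rake) = 76.11 / sin(42°) = 114 m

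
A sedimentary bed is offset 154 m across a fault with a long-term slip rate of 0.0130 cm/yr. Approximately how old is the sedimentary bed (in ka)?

age = offset / rate = 154 m / (0.0130 cm/yr) = 1.18e+06 yr = 1180 ka

1180 ka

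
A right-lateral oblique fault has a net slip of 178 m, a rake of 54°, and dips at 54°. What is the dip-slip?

dip-slip = net slip × sin(rake) = 178 m × sin(54°) = 144 m

144 m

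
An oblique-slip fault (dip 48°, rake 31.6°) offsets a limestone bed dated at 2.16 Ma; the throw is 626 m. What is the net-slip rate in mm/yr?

0.744 mm/yr

dip-slip = throw / sin(dip) = 626 / sin(48°) = 842.4 m
net slip = dip-slip / sin(rake) = 842.4 / sin(31.6°) = 1608 m
rate = 1608 m / 2.16 Ma = 0.000744 m/yr = 0.744 mm/yr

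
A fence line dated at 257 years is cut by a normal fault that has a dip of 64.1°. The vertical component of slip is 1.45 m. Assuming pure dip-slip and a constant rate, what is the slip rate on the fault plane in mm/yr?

6.27 mm/yr

dip-slip = throw / sin(dip) = 1.45 m / sin(64.1°) = 1.612 m
rate = 1.612 m / 257 years = 0.00627 m/yr = 6.27 mm/yr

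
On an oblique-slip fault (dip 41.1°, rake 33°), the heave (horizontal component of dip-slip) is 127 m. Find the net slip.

dip-slip = heave / cos(dip) = 127 / cos(41.1°) = 168.5 m
net slip = dip-slip / sin(rake) = 168.5 / sin(33°) = 309 m

309 m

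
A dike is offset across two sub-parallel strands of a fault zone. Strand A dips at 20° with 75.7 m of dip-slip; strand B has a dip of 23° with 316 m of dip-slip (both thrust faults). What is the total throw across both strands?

throw_A = 75.7 × sin(20°) = 25.89 m
throw_B = 316 × sin(23°) = 123.5 m
total = 25.89 + 123.5 = 149 m

149 m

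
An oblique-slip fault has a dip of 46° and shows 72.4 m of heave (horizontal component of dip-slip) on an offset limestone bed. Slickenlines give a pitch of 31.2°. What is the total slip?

dip-slip = heave / cos(dip) = 72.4 / cos(46°) = 104.2 m
net slip = dip-slip / sin(rake) = 104.2 / sin(31.2°) = 201 m

201 m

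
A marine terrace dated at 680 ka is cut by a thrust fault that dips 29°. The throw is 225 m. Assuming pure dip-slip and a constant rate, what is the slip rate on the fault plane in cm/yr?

0.0682 cm/yr

dip-slip = throw / sin(dip) = 225 m / sin(29°) = 464.1 m
rate = 464.1 m / 680 ka = 0.000682 m/yr = 0.0682 cm/yr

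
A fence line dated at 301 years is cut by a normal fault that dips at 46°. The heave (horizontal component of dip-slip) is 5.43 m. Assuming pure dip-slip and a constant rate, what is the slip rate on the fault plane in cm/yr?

2.60 cm/yr

dip-slip = heave / cos(dip) = 5.43 m / cos(46°) = 7.817 m
rate = 7.817 m / 301 years = 0.0260 m/yr = 2.60 cm/yr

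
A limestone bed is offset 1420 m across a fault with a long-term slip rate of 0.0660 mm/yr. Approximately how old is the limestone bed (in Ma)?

age = offset / rate = 1420 m / (0.0660 mm/yr) = 2.15e+07 yr = 21.5 Ma

21.5 Ma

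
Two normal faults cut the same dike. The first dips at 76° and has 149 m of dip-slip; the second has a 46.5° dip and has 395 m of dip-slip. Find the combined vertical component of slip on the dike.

throw_A = 149 × sin(76°) = 144.6 m
throw_B = 395 × sin(46.5°) = 286.5 m
total = 144.6 + 286.5 = 431 m

431 m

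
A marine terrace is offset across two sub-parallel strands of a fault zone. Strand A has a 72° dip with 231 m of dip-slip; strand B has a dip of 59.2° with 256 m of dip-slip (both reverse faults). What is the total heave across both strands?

heave_A = 231 × cos(72°) = 71.38 m
heave_B = 256 × cos(59.2°) = 131.1 m
total = 71.38 + 131.1 = 202 m

202 m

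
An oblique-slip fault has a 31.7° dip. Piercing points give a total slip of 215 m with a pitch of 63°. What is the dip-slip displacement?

dip-slip = net slip × sin(rake) = 215 m × sin(63°) = 192 m

192 m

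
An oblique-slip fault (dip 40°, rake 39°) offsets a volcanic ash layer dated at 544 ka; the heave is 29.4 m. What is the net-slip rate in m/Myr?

dip-slip = heave / cos(dip) = 29.4 / cos(40°) = 38.38 m
net slip = dip-slip / sin(rake) = 38.38 / sin(39°) = 60.98 m
rate = 60.98 m / 544 ka = 0.000112 m/yr = 112 m/Myr

112 m/Myr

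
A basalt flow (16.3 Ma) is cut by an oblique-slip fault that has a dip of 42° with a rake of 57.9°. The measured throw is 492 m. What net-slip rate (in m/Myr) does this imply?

dip-slip = throw / sin(dip) = 492 / sin(42°) = 735.3 m
net slip = dip-slip / sin(rake) = 735.3 / sin(57.9°) = 868 m
rate = 868 m / 16.3 Ma = 0.0000533 m/yr = 53.3 m/Myr

53.3 m/Myr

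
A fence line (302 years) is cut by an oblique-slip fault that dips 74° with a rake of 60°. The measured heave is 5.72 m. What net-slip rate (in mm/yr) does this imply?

dip-slip = heave / cos(dip) = 5.72 / cos(74°) = 20.75 m
net slip = dip-slip / sin(rake) = 20.75 / sin(60°) = 23.96 m
rate = 23.96 m / 302 years = 0.0793 m/yr = 79.3 mm/yr

79.3 mm/yr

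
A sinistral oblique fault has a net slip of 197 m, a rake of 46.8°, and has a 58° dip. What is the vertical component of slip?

122 m

dip-slip = net slip × sin(rake) = 197 m × sin(46.8°) = 143.6 m
throw = dip-slip × sin(dip) = 143.6 × sin(58°) = 122 m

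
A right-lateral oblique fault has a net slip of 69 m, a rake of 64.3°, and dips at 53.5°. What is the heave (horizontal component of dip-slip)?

37 m

dip-slip = net slip × sin(rake) = 69 m × sin(64.3°) = 62.17 m
heave = dip-slip × cos(dip) = 62.17 × cos(53.5°) = 37 m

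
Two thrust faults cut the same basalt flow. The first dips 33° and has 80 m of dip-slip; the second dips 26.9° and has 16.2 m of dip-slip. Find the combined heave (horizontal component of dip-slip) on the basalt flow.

81.5 m

heave_A = 80 × cos(33°) = 67.09 m
heave_B = 16.2 × cos(26.9°) = 14.45 m
total = 67.09 + 14.45 = 81.5 m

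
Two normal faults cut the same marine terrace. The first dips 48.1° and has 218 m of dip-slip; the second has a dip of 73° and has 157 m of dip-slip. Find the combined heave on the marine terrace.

191 m

heave_A = 218 × cos(48.1°) = 145.6 m
heave_B = 157 × cos(73°) = 45.90 m
total = 145.6 + 45.90 = 191 m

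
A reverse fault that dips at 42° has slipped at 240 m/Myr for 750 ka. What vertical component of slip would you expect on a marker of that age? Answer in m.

dip-slip = rate × time = 240 m/Myr × 750 ka = 180 m
throw = dip-slip × sin(dip) = 180 × sin(42°) = 120 m

120 m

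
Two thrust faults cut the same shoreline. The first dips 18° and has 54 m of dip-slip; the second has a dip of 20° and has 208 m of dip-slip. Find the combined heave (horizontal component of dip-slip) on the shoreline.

heave_A = 54 × cos(18°) = 51.36 m
heave_B = 208 × cos(20°) = 195.5 m
total = 51.36 + 195.5 = 247 m

247 m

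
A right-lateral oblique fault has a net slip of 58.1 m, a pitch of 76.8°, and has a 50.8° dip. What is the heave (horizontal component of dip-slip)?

35.8 m

dip-slip = net slip × sin(rake) = 58.1 m × sin(76.8°) = 56.56 m
heave = dip-slip × cos(dip) = 56.56 × cos(50.8°) = 35.8 m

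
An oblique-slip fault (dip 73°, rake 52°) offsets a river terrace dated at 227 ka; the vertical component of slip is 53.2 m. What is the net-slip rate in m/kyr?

0.311 m/kyr

dip-slip = throw / sin(dip) = 53.2 / sin(73°) = 55.63 m
net slip = dip-slip / sin(rake) = 55.63 / sin(52°) = 70.60 m
rate = 70.60 m / 227 ka = 0.000311 m/yr = 0.311 m/kyr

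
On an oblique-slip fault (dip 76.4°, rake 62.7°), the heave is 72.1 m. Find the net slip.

345 m

dip-slip = heave / cos(dip) = 72.1 / cos(76.4°) = 306.6 m
net slip = dip-slip / sin(rake) = 306.6 / sin(62.7°) = 345 m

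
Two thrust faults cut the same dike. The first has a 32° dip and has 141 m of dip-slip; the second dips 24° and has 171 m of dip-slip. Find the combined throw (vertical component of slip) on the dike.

throw_A = 141 × sin(32°) = 74.72 m
throw_B = 171 × sin(24°) = 69.55 m
total = 74.72 + 69.55 = 144 m

144 m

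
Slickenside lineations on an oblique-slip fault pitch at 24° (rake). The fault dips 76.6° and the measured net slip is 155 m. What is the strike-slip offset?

142 m

strike-slip = net slip × cos(rake) = 155 m × cos(24°) = 142 m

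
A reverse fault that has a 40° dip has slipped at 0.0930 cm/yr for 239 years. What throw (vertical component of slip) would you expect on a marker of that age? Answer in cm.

dip-slip = rate × time = 0.0930 cm/yr × 239 years = 0.2223 m
throw = dip-slip × sin(dip) = 0.2223 × sin(40°) = 0.143 m = 14.3 cm

14.3 cm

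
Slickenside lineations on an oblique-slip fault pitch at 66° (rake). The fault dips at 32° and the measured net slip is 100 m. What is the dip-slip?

dip-slip = net slip × sin(rake) = 100 m × sin(66°) = 91.4 m

91.4 m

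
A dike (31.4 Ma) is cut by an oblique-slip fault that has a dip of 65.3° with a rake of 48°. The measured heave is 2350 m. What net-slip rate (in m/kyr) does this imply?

dip-slip = heave / cos(dip) = 2350 / cos(65.3°) = 5624 m
net slip = dip-slip / sin(rake) = 5624 / sin(48°) = 7568 m
rate = 7568 m / 31.4 Ma = 0.000241 m/yr = 0.241 m/kyr

0.241 m/kyr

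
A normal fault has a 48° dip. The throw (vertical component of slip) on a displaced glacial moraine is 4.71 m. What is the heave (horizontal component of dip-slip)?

4.24 m

heave = throw / tan(dip) = 4.71 / tan(48°) = 4.24 m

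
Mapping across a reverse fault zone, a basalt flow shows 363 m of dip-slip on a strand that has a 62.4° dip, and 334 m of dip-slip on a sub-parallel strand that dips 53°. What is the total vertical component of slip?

throw_A = 363 × sin(62.4°) = 321.7 m
throw_B = 334 × sin(53°) = 266.7 m
total = 321.7 + 266.7 = 588 m

588 m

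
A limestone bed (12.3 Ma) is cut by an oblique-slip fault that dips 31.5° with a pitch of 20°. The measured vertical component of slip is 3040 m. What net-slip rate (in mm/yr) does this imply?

1.38 mm/yr

dip-slip = throw / sin(dip) = 3040 / sin(31.5°) = 5818 m
net slip = dip-slip / sin(rake) = 5818 / sin(20°) = 17010 m
rate = 17010 m / 12.3 Ma = 0.00138 m/yr = 1.38 mm/yr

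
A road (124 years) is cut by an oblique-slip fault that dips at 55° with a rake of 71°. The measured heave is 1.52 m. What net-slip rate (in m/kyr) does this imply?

dip-slip = heave / cos(dip) = 1.52 / cos(55°) = 2.650 m
net slip = dip-slip / sin(rake) = 2.650 / sin(71°) = 2.803 m
rate = 2.803 m / 124 years = 0.0226 m/yr = 22.6 m/kyr

22.6 m/kyr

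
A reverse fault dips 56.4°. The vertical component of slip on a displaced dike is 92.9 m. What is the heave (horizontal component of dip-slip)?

heave = throw / tan(dip) = 92.9 / tan(56.4°) = 61.7 m

61.7 m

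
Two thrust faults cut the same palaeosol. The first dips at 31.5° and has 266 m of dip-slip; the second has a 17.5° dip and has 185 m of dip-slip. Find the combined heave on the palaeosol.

403 m

heave_A = 266 × cos(31.5°) = 226.8 m
heave_B = 185 × cos(17.5°) = 176.4 m
total = 226.8 + 176.4 = 403 m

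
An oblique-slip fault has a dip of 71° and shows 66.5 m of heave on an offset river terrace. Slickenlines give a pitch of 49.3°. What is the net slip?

dip-slip = heave / cos(dip) = 66.5 / cos(71°) = 204.3 m
net slip = dip-slip / sin(rake) = 204.3 / sin(49.3°) = 269 m

269 m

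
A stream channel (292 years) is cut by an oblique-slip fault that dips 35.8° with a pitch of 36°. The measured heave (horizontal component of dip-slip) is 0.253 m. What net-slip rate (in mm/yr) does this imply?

dip-slip = heave / cos(dip) = 0.253 / cos(35.8°) = 0.3119 m
net slip = dip-slip / sin(rake) = 0.3119 / sin(36°) = 0.5307 m
rate = 0.5307 m / 292 years = 0.00182 m/yr = 1.82 mm/yr

1.82 mm/yr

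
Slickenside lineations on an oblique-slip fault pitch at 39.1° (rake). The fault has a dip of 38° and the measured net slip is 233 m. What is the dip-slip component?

147 m

dip-slip = net slip × sin(rake) = 233 m × sin(39.1°) = 147 m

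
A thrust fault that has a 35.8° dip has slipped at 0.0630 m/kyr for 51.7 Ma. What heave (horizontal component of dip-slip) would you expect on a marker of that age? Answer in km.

2.64 km

dip-slip = rate × time = 0.0630 m/kyr × 51.7 Ma = 3257 m
heave = dip-slip × cos(dip) = 3257 × cos(35.8°) = 2640 m = 2.64 km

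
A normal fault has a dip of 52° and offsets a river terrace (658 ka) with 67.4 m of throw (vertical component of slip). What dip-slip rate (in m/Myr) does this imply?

dip-slip = throw / sin(dip) = 67.4 m / sin(52°) = 85.53 m
rate = 85.53 m / 658 ka = 0.000130 m/yr = 130 m/Myr

130 m/Myr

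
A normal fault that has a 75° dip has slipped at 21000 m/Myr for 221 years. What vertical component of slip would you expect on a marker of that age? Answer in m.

4.48 m

dip-slip = rate × time = 21000 m/Myr × 221 years = 4.641 m
throw = dip-slip × sin(dip) = 4.641 × sin(75°) = 4.48 m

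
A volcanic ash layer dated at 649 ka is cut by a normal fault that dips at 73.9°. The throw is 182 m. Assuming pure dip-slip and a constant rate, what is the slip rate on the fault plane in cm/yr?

0.0292 cm/yr

dip-slip = throw / sin(dip) = 182 m / sin(73.9°) = 189.4 m
rate = 189.4 m / 649 ka = 0.000292 m/yr = 0.0292 cm/yr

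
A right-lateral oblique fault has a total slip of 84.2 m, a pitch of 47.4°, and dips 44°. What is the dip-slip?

dip-slip = net slip × sin(rake) = 84.2 m × sin(47.4°) = 62 m

62 m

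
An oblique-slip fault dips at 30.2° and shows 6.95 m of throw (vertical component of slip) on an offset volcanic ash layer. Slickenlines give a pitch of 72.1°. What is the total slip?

dip-slip = throw / sin(dip) = 6.95 / sin(30.2°) = 13.82 m
net slip = dip-slip / sin(rake) = 13.82 / sin(72.1°) = 14.5 m

14.5 m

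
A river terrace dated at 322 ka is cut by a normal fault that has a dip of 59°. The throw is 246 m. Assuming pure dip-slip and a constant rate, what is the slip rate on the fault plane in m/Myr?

891 m/Myr

dip-slip = throw / sin(dip) = 246 m / sin(59°) = 287 m
rate = 287 m / 322 ka = 0.000891 m/yr = 891 m/Myr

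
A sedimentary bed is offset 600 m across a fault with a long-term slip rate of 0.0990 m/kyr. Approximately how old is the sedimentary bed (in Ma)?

age = offset / rate = 600 m / (0.0990 m/kyr) = 6.06e+06 yr = 6.06 Ma

6.06 Ma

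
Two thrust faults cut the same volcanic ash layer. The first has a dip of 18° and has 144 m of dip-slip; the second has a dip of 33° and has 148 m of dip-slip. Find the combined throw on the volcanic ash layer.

throw_A = 144 × sin(18°) = 44.50 m
throw_B = 148 × sin(33°) = 80.61 m
total = 44.50 + 80.61 = 125 m

125 m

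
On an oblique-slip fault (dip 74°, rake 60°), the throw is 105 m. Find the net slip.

126 m

dip-slip = throw / sin(dip) = 105 / sin(74°) = 109.2 m
net slip = dip-slip / sin(rake) = 109.2 / sin(60°) = 126 m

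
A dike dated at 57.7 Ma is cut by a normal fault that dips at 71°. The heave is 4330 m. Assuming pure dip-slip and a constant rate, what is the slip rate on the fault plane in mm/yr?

dip-slip = heave / cos(dip) = 4330 m / cos(71°) = 13300 m
rate = 13300 m / 57.7 Ma = 0.000230 m/yr = 0.230 mm/yr

0.230 mm/yr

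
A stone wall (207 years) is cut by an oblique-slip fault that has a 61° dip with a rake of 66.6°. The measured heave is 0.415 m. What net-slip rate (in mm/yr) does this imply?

4.51 mm/yr

dip-slip = heave / cos(dip) = 0.415 / cos(61°) = 0.8560 m
net slip = dip-slip / sin(rake) = 0.8560 / sin(66.6°) = 0.9327 m
rate = 0.9327 m / 207 years = 0.00451 m/yr = 4.51 mm/yr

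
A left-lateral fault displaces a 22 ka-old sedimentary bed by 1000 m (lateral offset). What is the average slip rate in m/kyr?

rate = 1000 m / 22 ka = 0.0455 m/yr = 45.5 m/kyr

45.5 m/kyr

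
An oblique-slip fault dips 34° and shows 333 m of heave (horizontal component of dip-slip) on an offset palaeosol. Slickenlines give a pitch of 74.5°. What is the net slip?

dip-slip = heave / cos(dip) = 333 / cos(34°) = 401.7 m
net slip = dip-slip / sin(rake) = 401.7 / sin(74.5°) = 417 m

417 m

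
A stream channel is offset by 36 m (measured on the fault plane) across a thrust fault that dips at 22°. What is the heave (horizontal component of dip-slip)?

heave = dip-slip × cos(dip) = 36 m × cos(22°) = 33.4 m

33.4 m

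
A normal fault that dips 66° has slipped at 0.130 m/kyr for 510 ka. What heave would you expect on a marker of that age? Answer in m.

dip-slip = rate × time = 0.130 m/kyr × 510 ka = 66.30 m
heave = dip-slip × cos(dip) = 66.30 × cos(66°) = 27 m

27 m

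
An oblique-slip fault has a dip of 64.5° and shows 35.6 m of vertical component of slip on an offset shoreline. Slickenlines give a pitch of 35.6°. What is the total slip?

67.8 m

dip-slip = throw / sin(dip) = 35.6 / sin(64.5°) = 39.44 m
net slip = dip-slip / sin(rake) = 39.44 / sin(35.6°) = 67.8 m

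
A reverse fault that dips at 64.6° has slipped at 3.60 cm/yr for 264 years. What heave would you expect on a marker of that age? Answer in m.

4.08 m

dip-slip = rate × time = 3.60 cm/yr × 264 years = 9.504 m
heave = dip-slip × cos(dip) = 9.504 × cos(64.6°) = 4.08 m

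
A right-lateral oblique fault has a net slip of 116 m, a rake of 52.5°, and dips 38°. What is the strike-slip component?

strike-slip = net slip × cos(rake) = 116 m × cos(52.5°) = 70.6 m

70.6 m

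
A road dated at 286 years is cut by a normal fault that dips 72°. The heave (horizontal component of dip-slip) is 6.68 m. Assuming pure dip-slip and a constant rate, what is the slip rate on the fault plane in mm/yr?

75.6 mm/yr

dip-slip = heave / cos(dip) = 6.68 m / cos(72°) = 21.62 m
rate = 21.62 m / 286 years = 0.0756 m/yr = 75.6 mm/yr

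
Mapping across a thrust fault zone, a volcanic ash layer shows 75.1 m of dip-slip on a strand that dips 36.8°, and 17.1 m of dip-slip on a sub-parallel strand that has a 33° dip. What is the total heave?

74.5 m

heave_A = 75.1 × cos(36.8°) = 60.13 m
heave_B = 17.1 × cos(33°) = 14.34 m
total = 60.13 + 14.34 = 74.5 m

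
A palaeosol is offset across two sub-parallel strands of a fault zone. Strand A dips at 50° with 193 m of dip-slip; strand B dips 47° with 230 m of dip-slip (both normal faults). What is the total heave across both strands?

heave_A = 193 × cos(50°) = 124.1 m
heave_B = 230 × cos(47°) = 156.9 m
total = 124.1 + 156.9 = 281 m

281 m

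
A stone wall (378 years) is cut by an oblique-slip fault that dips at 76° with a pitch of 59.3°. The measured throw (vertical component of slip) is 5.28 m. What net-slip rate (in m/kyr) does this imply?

16.7 m/kyr

dip-slip = throw / sin(dip) = 5.28 / sin(76°) = 5.442 m
net slip = dip-slip / sin(rake) = 5.442 / sin(59.3°) = 6.329 m
rate = 6.329 m / 378 years = 0.0167 m/yr = 16.7 m/kyr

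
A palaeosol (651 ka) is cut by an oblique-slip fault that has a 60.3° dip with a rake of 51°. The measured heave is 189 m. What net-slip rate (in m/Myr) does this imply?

754 m/Myr

dip-slip = heave / cos(dip) = 189 / cos(60.3°) = 381.5 m
net slip = dip-slip / sin(rake) = 381.5 / sin(51°) = 490.9 m
rate = 490.9 m / 651 ka = 0.000754 m/yr = 754 m/Myr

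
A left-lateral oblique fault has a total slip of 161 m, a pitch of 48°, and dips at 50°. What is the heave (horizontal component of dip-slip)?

76.9 m

dip-slip = net slip × sin(rake) = 161 m × sin(48°) = 119.6 m
heave = dip-slip × cos(dip) = 119.6 × cos(50°) = 76.9 m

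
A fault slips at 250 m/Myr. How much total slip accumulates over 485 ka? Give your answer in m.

slip = rate × time = 250 m/Myr × 485 ka = 121 m

121 m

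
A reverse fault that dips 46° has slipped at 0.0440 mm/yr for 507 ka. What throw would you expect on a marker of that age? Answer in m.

16 m

dip-slip = rate × time = 0.0440 mm/yr × 507 ka = 22.31 m
throw = dip-slip × sin(dip) = 22.31 × sin(46°) = 16 m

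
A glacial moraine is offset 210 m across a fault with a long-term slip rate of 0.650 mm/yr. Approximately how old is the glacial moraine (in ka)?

323 ka

age = offset / rate = 210 m / (0.650 mm/yr) = 323000 yr = 323 ka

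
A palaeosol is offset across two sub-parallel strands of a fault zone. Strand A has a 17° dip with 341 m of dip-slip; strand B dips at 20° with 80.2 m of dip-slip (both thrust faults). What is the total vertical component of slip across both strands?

127 m

throw_A = 341 × sin(17°) = 99.70 m
throw_B = 80.2 × sin(20°) = 27.43 m
total = 99.70 + 27.43 = 127 m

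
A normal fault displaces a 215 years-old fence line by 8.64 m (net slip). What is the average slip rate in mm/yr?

40.2 mm/yr

rate = 8.64 m / 215 years = 0.0402 m/yr = 40.2 mm/yr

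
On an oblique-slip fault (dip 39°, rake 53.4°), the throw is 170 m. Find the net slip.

dip-slip = throw / sin(dip) = 170 / sin(39°) = 270.1 m
net slip = dip-slip / sin(rake) = 270.1 / sin(53.4°) = 336 m

336 m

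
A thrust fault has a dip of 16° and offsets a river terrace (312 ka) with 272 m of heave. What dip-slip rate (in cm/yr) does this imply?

dip-slip = heave / cos(dip) = 272 m / cos(16°) = 283 m
rate = 283 m / 312 ka = 0.000907 m/yr = 0.0907 cm/yr

0.0907 cm/yr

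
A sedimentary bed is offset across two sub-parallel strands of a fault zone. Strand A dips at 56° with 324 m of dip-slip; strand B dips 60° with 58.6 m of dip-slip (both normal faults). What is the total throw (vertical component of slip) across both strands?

319 m

throw_A = 324 × sin(56°) = 268.6 m
throw_B = 58.6 × sin(60°) = 50.75 m
total = 268.6 + 50.75 = 319 m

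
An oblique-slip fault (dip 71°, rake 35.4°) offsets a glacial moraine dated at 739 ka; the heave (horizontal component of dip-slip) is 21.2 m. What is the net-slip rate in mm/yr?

0.152 mm/yr

dip-slip = heave / cos(dip) = 21.2 / cos(71°) = 65.12 m
net slip = dip-slip / sin(rake) = 65.12 / sin(35.4°) = 112.4 m
rate = 112.4 m / 739 ka = 0.000152 m/yr = 0.152 mm/yr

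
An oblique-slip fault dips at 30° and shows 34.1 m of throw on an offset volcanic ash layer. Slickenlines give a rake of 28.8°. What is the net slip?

dip-slip = throw / sin(dip) = 34.1 / sin(30°) = 68.20 m
net slip = dip-slip / sin(rake) = 68.20 / sin(28.8°) = 142 m

142 m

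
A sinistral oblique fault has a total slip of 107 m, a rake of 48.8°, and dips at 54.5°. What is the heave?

46.8 m

dip-slip = net slip × sin(rake) = 107 m × sin(48.8°) = 80.51 m
heave = dip-slip × cos(dip) = 80.51 × cos(54.5°) = 46.8 m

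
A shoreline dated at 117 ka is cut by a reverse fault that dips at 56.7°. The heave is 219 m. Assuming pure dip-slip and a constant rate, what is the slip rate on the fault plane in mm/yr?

3.41 mm/yr

dip-slip = heave / cos(dip) = 219 m / cos(56.7°) = 398.9 m
rate = 398.9 m / 117 ka = 0.00341 m/yr = 3.41 mm/yr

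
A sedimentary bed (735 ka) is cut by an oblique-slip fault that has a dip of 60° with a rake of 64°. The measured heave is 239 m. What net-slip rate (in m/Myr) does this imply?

724 m/Myr

dip-slip = heave / cos(dip) = 239 / cos(60°) = 478 m
net slip = dip-slip / sin(rake) = 478 / sin(64°) = 531.8 m
rate = 531.8 m / 735 ka = 0.000724 m/yr = 724 m/Myr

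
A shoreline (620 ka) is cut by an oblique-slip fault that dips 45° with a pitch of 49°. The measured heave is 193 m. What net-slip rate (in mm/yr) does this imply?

dip-slip = heave / cos(dip) = 193 / cos(45°) = 272.9 m
net slip = dip-slip / sin(rake) = 272.9 / sin(49°) = 361.7 m
rate = 361.7 m / 620 ka = 0.000583 m/yr = 0.583 mm/yr

0.583 mm/yr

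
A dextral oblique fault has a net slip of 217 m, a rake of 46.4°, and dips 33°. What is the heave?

dip-slip = net slip × sin(rake) = 217 m × sin(46.4°) = 157.1 m
heave = dip-slip × cos(dip) = 157.1 × cos(33°) = 132 m

132 m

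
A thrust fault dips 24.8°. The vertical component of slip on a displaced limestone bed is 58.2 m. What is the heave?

126 m

heave = throw / tan(dip) = 58.2 / tan(24.8°) = 126 m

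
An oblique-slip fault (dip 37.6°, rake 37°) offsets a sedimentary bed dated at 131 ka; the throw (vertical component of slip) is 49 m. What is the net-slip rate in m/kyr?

1.02 m/kyr

dip-slip = throw / sin(dip) = 49 / sin(37.6°) = 80.31 m
net slip = dip-slip / sin(rake) = 80.31 / sin(37°) = 133.4 m
rate = 133.4 m / 131 ka = 0.00102 m/yr = 1.02 m/kyr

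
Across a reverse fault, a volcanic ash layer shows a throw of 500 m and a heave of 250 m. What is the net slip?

net slip = √(throw² + heave²) = √(500² + 250²) = 559 m

559 m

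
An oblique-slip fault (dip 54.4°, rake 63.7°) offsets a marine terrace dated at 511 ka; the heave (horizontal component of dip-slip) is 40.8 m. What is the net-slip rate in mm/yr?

0.153 mm/yr

dip-slip = heave / cos(dip) = 40.8 / cos(54.4°) = 70.09 m
net slip = dip-slip / sin(rake) = 70.09 / sin(63.7°) = 78.18 m
rate = 78.18 m / 511 ka = 0.000153 m/yr = 0.153 mm/yr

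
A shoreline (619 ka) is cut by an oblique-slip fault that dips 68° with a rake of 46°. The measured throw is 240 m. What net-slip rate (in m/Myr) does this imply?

581 m/Myr

dip-slip = throw / sin(dip) = 240 / sin(68°) = 258.8 m
net slip = dip-slip / sin(rake) = 258.8 / sin(46°) = 359.8 m
rate = 359.8 m / 619 ka = 0.000581 m/yr = 581 m/Myr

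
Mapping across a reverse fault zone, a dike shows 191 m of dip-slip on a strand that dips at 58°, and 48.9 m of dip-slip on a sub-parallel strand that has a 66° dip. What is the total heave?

121 m

heave_A = 191 × cos(58°) = 101.2 m
heave_B = 48.9 × cos(66°) = 19.89 m
total = 101.2 + 19.89 = 121 m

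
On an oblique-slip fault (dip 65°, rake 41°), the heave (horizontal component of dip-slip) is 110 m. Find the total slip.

dip-slip = heave / cos(dip) = 110 / cos(65°) = 260.3 m
net slip = dip-slip / sin(rake) = 260.3 / sin(41°) = 397 m

397 m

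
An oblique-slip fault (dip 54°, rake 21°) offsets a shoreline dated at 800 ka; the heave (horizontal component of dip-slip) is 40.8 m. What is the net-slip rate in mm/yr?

0.242 mm/yr

dip-slip = heave / cos(dip) = 40.8 / cos(54°) = 69.41 m
net slip = dip-slip / sin(rake) = 69.41 / sin(21°) = 193.7 m
rate = 193.7 m / 800 ka = 0.000242 m/yr = 0.242 mm/yr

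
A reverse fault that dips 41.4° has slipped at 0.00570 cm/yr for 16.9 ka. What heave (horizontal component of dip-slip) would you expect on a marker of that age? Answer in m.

dip-slip = rate × time = 0.00570 cm/yr × 16.9 ka = 0.9633 m
heave = dip-slip × cos(dip) = 0.9633 × cos(41.4°) = 0.723 m

0.723 m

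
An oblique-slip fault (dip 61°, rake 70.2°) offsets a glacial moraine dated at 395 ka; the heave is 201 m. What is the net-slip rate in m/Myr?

dip-slip = heave / cos(dip) = 201 / cos(61°) = 414.6 m
net slip = dip-slip / sin(rake) = 414.6 / sin(70.2°) = 440.6 m
rate = 440.6 m / 395 ka = 0.00112 m/yr = 1120 m/Myr

1120 m/Myr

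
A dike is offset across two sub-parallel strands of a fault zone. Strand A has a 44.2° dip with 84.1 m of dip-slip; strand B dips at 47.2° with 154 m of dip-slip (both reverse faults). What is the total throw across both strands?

172 m

throw_A = 84.1 × sin(44.2°) = 58.63 m
throw_B = 154 × sin(47.2°) = 113 m
total = 58.63 + 113 = 172 m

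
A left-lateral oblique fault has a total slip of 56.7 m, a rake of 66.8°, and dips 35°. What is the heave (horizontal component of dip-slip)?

42.7 m

dip-slip = net slip × sin(rake) = 56.7 m × sin(66.8°) = 52.11 m
heave = dip-slip × cos(dip) = 52.11 × cos(35°) = 42.7 m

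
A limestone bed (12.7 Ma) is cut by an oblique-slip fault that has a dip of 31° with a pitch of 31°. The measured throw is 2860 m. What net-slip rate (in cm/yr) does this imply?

dip-slip = throw / sin(dip) = 2860 / sin(31°) = 5553 m
net slip = dip-slip / sin(rake) = 5553 / sin(31°) = 10780 m
rate = 10780 m / 12.7 Ma = 0.000849 m/yr = 0.0849 cm/yr

0.0849 cm/yr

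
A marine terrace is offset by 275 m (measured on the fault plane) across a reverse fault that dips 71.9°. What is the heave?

heave = dip-slip × cos(dip) = 275 m × cos(71.9°) = 85.4 m

85.4 m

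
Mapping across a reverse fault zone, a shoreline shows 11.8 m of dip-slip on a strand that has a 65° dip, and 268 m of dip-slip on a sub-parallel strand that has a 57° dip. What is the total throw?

throw_A = 11.8 × sin(65°) = 10.69 m
throw_B = 268 × sin(57°) = 224.8 m
total = 10.69 + 224.8 = 235 m

235 m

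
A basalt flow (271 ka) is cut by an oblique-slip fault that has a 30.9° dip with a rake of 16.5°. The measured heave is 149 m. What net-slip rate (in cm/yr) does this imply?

dip-slip = heave / cos(dip) = 149 / cos(30.9°) = 173.6 m
net slip = dip-slip / sin(rake) = 173.6 / sin(16.5°) = 611.4 m
rate = 611.4 m / 271 ka = 0.00226 m/yr = 0.226 cm/yr

0.226 cm/yr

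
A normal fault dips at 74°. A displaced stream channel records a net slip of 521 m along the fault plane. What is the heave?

heave = dip-slip × cos(dip) = 521 m × cos(74°) = 144 m

144 m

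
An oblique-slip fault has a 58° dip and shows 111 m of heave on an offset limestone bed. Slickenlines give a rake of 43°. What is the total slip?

307 m

dip-slip = heave / cos(dip) = 111 / cos(58°) = 209.5 m
net slip = dip-slip / sin(rake) = 209.5 / sin(43°) = 307 m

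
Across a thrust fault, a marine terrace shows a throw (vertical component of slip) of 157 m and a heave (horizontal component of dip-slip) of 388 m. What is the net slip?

net slip = √(throw² + heave²) = √(157² + 388²) = 419 m

419 m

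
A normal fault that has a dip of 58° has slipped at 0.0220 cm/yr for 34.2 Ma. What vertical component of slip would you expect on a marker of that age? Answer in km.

dip-slip = rate × time = 0.0220 cm/yr × 34.2 Ma = 7524 m
throw = dip-slip × sin(dip) = 7524 × sin(58°) = 6380 m = 6.38 km

6.38 km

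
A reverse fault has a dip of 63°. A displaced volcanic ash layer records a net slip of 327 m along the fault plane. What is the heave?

heave = dip-slip × cos(dip) = 327 m × cos(63°) = 148 m

148 m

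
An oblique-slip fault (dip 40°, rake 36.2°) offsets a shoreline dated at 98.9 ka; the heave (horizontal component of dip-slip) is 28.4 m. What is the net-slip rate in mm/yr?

0.635 mm/yr

dip-slip = heave / cos(dip) = 28.4 / cos(40°) = 37.07 m
net slip = dip-slip / sin(rake) = 37.07 / sin(36.2°) = 62.77 m
rate = 62.77 m / 98.9 ka = 0.000635 m/yr = 0.635 mm/yr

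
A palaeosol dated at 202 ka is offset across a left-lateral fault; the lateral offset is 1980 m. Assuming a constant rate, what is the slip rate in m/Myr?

9800 m/Myr

rate = 1980 m / 202 ka = 0.00980 m/yr = 9800 m/Myr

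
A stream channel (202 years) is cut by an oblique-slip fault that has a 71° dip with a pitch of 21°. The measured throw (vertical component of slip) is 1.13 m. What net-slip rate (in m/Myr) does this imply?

dip-slip = throw / sin(dip) = 1.13 / sin(71°) = 1.195 m
net slip = dip-slip / sin(rake) = 1.195 / sin(21°) = 3.335 m
rate = 3.335 m / 202 years = 0.0165 m/yr = 16500 m/Myr

16500 m/Myr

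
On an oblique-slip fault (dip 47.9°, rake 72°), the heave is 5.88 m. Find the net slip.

dip-slip = heave / cos(dip) = 5.88 / cos(47.9°) = 8.771 m
net slip = dip-slip / sin(rake) = 8.771 / sin(72°) = 9.22 m

9.22 m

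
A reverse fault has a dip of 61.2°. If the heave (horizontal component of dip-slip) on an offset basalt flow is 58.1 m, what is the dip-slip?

121 m

dip-slip = heave / cos(dip) = 58.1 / cos(61.2°) = 121 m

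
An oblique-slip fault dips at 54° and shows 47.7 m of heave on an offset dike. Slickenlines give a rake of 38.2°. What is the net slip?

131 m

dip-slip = heave / cos(dip) = 47.7 / cos(54°) = 81.15 m
net slip = dip-slip / sin(rake) = 81.15 / sin(38.2°) = 131 m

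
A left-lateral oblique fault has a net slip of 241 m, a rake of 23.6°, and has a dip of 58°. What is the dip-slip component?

96.5 m

dip-slip = net slip × sin(rake) = 241 m × sin(23.6°) = 96.5 m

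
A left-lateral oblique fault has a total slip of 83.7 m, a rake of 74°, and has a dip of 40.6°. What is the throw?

52.4 m

dip-slip = net slip × sin(rake) = 83.7 m × sin(74°) = 80.46 m
throw = dip-slip × sin(dip) = 80.46 × sin(40.6°) = 52.4 m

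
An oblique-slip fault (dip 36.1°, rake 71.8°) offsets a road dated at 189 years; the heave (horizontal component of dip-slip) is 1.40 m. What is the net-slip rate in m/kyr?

dip-slip = heave / cos(dip) = 1.40 / cos(36.1°) = 1.733 m
net slip = dip-slip / sin(rake) = 1.733 / sin(71.8°) = 1.824 m
rate = 1.824 m / 189 years = 0.00965 m/yr = 9.65 m/kyr

9.65 m/kyr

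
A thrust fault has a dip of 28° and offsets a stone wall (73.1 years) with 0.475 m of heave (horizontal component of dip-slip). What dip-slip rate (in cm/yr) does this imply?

0.736 cm/yr

dip-slip = heave / cos(dip) = 0.475 m / cos(28°) = 0.5380 m
rate = 0.5380 m / 73.1 years = 0.00736 m/yr = 0.736 cm/yr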